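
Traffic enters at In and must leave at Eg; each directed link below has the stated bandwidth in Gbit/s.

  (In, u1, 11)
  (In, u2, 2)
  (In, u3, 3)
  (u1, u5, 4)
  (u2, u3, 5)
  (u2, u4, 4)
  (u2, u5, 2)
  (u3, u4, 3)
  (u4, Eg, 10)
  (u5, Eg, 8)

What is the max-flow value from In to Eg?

Augment In→u1→u5→Eg: bottleneck 4, flow now 4.
Augment In→u2→u4→Eg: bottleneck 2, flow now 6.
Augment In→u3→u4→Eg: bottleneck 3, flow now 9.
No augmenting path remains; maximum flow = 9.
In the residual graph, reachable from In: {In, u1}.
Min-cut edges: In→u2 (2), In→u3 (3), u1→u5 (4); capacity 2 + 3 + 4 = 9.
This cut is saturated, so no flow can exceed 9.

9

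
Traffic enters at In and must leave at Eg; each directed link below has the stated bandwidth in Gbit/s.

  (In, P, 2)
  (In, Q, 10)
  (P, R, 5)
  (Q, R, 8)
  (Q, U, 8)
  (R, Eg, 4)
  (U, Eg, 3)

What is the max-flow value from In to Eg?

7

Augment In→P→R→Eg: bottleneck 2, flow now 2.
Augment In→Q→R→Eg: bottleneck 2, flow now 4.
Augment In→Q→U→Eg: bottleneck 3, flow now 7.
No augmenting path remains; maximum flow = 7.
In the residual graph, reachable from In: {In, P, Q, R, U}.
Min-cut edges: R→Eg (4), U→Eg (3); capacity 4 + 3 = 7.
This cut is saturated, so no flow can exceed 7.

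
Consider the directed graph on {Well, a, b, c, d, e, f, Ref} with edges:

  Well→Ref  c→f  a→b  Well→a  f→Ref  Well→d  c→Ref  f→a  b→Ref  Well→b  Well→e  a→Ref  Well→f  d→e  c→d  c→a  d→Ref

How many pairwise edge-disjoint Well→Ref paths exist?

5

Assign every edge capacity 1; by Menger, the answer equals the max flow.
Path Well→Ref (+1); total 1.
Path Well→a→Ref (+1); total 2.
Path Well→b→Ref (+1); total 3.
Path Well→d→Ref (+1); total 4.
Path Well→f→Ref (+1); total 5.
No residual Well→Ref path; max flow = 5.
Certifying cut of size 5: {Well→Ref, Well→a, Well→b, Well→d, Well→f}.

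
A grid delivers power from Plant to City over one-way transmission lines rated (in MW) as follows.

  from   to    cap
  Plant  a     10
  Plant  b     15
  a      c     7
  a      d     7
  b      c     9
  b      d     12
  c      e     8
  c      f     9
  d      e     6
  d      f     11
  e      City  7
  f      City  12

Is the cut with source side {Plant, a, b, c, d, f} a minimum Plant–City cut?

No — its capacity is 26, but the minimum cut has capacity 19.

Given cut capacity: 8 + 6 + 12 = 26.
Augment Plant→a→c→e→City: bottleneck 7, flow now 7.
Augment Plant→a→d→f→City: bottleneck 3, flow now 10.
Augment Plant→b→c→f→City: bottleneck 9, flow now 19.
No augmenting path remains; maximum flow = 19.
In the residual graph, reachable from Plant: {Plant, a, b, c, d, e, f}.
Min-cut edges: e→City (7), f→City (12); capacity 7 + 12 = 19.
Cut capacity 26 exceeds the max flow 19, so it is not minimum.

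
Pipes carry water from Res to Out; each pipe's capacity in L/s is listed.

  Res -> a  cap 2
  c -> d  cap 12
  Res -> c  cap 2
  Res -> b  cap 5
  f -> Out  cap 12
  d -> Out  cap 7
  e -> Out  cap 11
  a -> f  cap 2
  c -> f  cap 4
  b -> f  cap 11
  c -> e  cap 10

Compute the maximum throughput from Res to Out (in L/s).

9

Augment Res→a→f→Out: bottleneck 2, flow now 2.
Augment Res→b→f→Out: bottleneck 5, flow now 7.
Augment Res→c→d→Out: bottleneck 2, flow now 9.
No augmenting path remains; maximum flow = 9.
In the residual graph, reachable from Res: {Res}.
Min-cut edges: Res→a (2), Res→b (5), Res→c (2); capacity 2 + 5 + 2 = 9.
This cut is saturated, so no flow can exceed 9.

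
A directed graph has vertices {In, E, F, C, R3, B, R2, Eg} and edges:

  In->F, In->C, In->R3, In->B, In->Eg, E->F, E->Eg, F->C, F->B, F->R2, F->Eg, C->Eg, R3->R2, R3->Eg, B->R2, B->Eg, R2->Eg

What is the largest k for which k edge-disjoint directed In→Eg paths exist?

5

Assign every edge capacity 1; by Menger, the answer equals the max flow.
Path In→Eg (+1); total 1.
Path In→F→Eg (+1); total 2.
Path In→C→Eg (+1); total 3.
Path In→R3→Eg (+1); total 4.
Path In→B→Eg (+1); total 5.
No residual In→Eg path; max flow = 5.
Certifying cut of size 5: {In→B, In→C, In→Eg, In→F, In→R3}.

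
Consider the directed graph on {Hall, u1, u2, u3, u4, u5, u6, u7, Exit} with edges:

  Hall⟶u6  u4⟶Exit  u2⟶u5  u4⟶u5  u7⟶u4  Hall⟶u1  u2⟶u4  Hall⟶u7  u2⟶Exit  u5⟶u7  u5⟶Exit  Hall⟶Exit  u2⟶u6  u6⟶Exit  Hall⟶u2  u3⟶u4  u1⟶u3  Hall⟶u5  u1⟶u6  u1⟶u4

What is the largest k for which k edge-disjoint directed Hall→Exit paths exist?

Assign every edge capacity 1; by Menger, the answer equals the max flow.
Path Hall→Exit (+1); total 1.
Path Hall→u2→Exit (+1); total 2.
Path Hall→u5→Exit (+1); total 3.
Path Hall→u6→Exit (+1); total 4.
Path Hall→u1→u4→Exit (+1); total 5.
No residual Hall→Exit path; max flow = 5.
Certifying cut of size 5: {Hall→Exit, Hall→u2, u4→Exit, u5→Exit, u6→Exit}.

5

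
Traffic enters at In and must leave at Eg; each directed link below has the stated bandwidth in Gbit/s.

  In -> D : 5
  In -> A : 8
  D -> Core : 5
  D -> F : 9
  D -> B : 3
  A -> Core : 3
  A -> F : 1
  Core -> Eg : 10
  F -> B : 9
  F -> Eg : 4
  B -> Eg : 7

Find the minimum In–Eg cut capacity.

9

Augment In→D→Core→Eg: bottleneck 5, flow now 5.
Augment In→A→Core→Eg: bottleneck 3, flow now 8.
Augment In→A→F→Eg: bottleneck 1, flow now 9.
No augmenting path remains; maximum flow = 9.
By max-flow min-cut, the minimum cut capacity equals the max flow.
In the residual graph, reachable from In: {In, A}.
Min-cut edges: In→D (5), A→Core (3), A→F (1); capacity 5 + 3 + 1 = 9.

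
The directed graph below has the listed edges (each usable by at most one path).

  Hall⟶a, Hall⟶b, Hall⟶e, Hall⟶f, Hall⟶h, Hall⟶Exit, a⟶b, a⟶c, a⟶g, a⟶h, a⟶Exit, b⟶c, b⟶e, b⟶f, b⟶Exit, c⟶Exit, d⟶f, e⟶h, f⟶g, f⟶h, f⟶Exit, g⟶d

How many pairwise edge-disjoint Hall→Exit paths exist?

Assign every edge capacity 1; by Menger, the answer equals the max flow.
Path Hall→Exit (+1); total 1.
Path Hall→a→Exit (+1); total 2.
Path Hall→b→Exit (+1); total 3.
Path Hall→f→Exit (+1); total 4.
No residual Hall→Exit path; max flow = 4.
Certifying cut of size 4: {Hall→Exit, Hall→a, Hall→b, Hall→f}.

4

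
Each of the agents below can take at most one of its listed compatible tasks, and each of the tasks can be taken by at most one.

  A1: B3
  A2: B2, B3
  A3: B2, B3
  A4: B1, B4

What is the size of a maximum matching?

3

Unit-capacity flow: source→left, listed edges, right→sink; max matching = max flow.
Augmenting path A1→B3 (+1); matched 1.
Augmenting path A2→B2 (+1); matched 2.
Augmenting path A4→B1 (+1); matched 3.
No augmenting path remains; maximum matching = 3.
König certificate: {A4, B2, B3} is a vertex cover of size 3 (every listed pair touches it), so no matching can be larger.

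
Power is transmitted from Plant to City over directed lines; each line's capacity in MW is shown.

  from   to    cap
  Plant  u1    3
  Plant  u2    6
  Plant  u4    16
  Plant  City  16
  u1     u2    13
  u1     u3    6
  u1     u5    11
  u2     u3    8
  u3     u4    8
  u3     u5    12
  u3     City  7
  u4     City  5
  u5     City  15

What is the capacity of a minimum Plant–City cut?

Augment Plant→City: bottleneck 16, flow now 16.
Augment Plant→u4→City: bottleneck 5, flow now 21.
Augment Plant→u1→u3→City: bottleneck 3, flow now 24.
Augment Plant→u2→u3→City: bottleneck 4, flow now 28.
Augment Plant→u2→u3→u5→City: bottleneck 2, flow now 30.
No augmenting path remains; maximum flow = 30.
By max-flow min-cut, the minimum cut capacity equals the max flow.
In the residual graph, reachable from Plant: {Plant, u4}.
Min-cut edges: Plant→u1 (3), Plant→u2 (6), Plant→City (16), u4→City (5); capacity 3 + 6 + 16 + 5 = 30.

30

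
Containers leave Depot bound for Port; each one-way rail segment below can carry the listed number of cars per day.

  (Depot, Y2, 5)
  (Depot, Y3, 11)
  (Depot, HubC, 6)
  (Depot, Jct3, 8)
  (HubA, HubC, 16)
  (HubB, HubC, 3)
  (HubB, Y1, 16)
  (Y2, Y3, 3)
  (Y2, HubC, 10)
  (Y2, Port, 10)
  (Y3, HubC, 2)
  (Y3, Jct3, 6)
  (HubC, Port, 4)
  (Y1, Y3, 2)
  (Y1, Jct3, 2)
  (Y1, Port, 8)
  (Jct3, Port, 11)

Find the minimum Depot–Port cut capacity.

Augment Depot→Y2→Port: bottleneck 5, flow now 5.
Augment Depot→HubC→Port: bottleneck 4, flow now 9.
Augment Depot→Jct3→Port: bottleneck 8, flow now 17.
Augment Depot→Y3→Jct3→Port: bottleneck 3, flow now 20.
No augmenting path remains; maximum flow = 20.
By max-flow min-cut, the minimum cut capacity equals the max flow.
In the residual graph, reachable from Depot: {Depot, Y3, HubC, Jct3}.
Min-cut edges: Depot→Y2 (5), HubC→Port (4), Jct3→Port (11); capacity 5 + 4 + 11 = 20.

20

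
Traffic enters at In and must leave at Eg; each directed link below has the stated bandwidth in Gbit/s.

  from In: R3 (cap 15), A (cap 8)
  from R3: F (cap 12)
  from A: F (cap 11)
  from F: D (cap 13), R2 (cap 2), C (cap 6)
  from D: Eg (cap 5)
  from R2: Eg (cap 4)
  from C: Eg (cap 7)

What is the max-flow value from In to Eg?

Augment In→R3→F→D→Eg: bottleneck 5, flow now 5.
Augment In→R3→F→R2→Eg: bottleneck 2, flow now 7.
Augment In→R3→F→C→Eg: bottleneck 5, flow now 12.
Augment In→A→F→C→Eg: bottleneck 1, flow now 13.
No augmenting path remains; maximum flow = 13.
In the residual graph, reachable from In: {In, R3, A, F, D}.
Min-cut edges: F→R2 (2), F→C (6), D→Eg (5); capacity 2 + 6 + 5 = 13.
This cut is saturated, so no flow can exceed 13.

13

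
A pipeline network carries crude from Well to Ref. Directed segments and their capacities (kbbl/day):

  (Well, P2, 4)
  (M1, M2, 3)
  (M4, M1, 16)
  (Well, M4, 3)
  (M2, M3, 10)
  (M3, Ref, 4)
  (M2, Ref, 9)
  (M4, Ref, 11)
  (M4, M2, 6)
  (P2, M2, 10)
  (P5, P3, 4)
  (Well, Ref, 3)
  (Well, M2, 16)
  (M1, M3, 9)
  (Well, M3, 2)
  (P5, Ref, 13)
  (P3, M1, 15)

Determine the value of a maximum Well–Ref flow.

19

Augment Well→Ref: bottleneck 3, flow now 3.
Augment Well→M4→Ref: bottleneck 3, flow now 6.
Augment Well→M2→Ref: bottleneck 9, flow now 15.
Augment Well→M3→Ref: bottleneck 2, flow now 17.
Augment Well→M2→M3→Ref: bottleneck 2, flow now 19.
No augmenting path remains; maximum flow = 19.
In the residual graph, reachable from Well: {Well, P2, M2, M3}.
Min-cut edges: Well→M4 (3), Well→Ref (3), M2→Ref (9), M3→Ref (4); capacity 3 + 3 + 9 + 4 = 19.
This cut is saturated, so no flow can exceed 19.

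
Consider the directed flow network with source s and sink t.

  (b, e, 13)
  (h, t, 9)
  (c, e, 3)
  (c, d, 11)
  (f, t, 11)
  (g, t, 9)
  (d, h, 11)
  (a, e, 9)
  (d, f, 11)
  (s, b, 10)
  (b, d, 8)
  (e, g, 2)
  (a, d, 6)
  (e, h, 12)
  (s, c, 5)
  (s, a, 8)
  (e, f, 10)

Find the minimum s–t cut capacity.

Augment s→a→d→f→t: bottleneck 6, flow now 6.
Augment s→a→e→f→t: bottleneck 2, flow now 8.
Augment s→b→d→f→t: bottleneck 3, flow now 11.
Augment s→b→d→h→t: bottleneck 5, flow now 16.
Augment s→b→e→g→t: bottleneck 2, flow now 18.
Augment s→c→d→h→t: bottleneck 4, flow now 22.
No augmenting path remains; maximum flow = 22.
By max-flow min-cut, the minimum cut capacity equals the max flow.
In the residual graph, reachable from s: {s, a, b, c, d, e, f, h}.
Min-cut edges: e→g (2), f→t (11), h→t (9); capacity 2 + 11 + 9 = 22.

22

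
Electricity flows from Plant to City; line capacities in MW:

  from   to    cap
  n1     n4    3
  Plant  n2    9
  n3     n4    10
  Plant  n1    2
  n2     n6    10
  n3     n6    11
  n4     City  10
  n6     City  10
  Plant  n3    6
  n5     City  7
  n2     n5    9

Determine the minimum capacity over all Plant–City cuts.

17

Augment Plant→n1→n4→City: bottleneck 2, flow now 2.
Augment Plant→n2→n5→City: bottleneck 7, flow now 9.
Augment Plant→n2→n6→City: bottleneck 2, flow now 11.
Augment Plant→n3→n4→City: bottleneck 6, flow now 17.
No augmenting path remains; maximum flow = 17.
By max-flow min-cut, the minimum cut capacity equals the max flow.
In the residual graph, reachable from Plant: {Plant}.
Min-cut edges: Plant→n1 (2), Plant→n2 (9), Plant→n3 (6); capacity 2 + 9 + 6 = 17.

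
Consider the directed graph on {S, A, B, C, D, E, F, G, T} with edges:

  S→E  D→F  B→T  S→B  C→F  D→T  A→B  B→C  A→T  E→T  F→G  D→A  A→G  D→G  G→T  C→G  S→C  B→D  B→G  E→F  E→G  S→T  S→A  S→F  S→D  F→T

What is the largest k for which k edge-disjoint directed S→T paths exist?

Assign every edge capacity 1; by Menger, the answer equals the max flow.
Path S→T (+1); total 1.
Path S→A→T (+1); total 2.
Path S→B→T (+1); total 3.
Path S→D→T (+1); total 4.
Path S→E→T (+1); total 5.
Path S→F→T (+1); total 6.
Path S→C→G→T (+1); total 7.
No residual S→T path; max flow = 7.
Certifying cut of size 7: {S→A, S→B, S→C, S→D, S→E, S→F, S→T}.

7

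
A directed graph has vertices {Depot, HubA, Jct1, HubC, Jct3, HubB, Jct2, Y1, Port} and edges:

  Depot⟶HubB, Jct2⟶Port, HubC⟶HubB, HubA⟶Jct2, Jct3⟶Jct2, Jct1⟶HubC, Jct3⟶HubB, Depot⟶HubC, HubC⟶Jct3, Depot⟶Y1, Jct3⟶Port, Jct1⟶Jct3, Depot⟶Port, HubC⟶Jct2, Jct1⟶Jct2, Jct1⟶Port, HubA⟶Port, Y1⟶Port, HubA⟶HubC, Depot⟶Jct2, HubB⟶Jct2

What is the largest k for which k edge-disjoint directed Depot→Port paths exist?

Assign every edge capacity 1; by Menger, the answer equals the max flow.
Path Depot→Port (+1); total 1.
Path Depot→Jct2→Port (+1); total 2.
Path Depot→Y1→Port (+1); total 3.
Path Depot→HubC→Jct3→Port (+1); total 4.
No residual Depot→Port path; max flow = 4.
Certifying cut of size 4: {Depot→HubC, Depot→Port, Depot→Y1, Jct2→Port}.

4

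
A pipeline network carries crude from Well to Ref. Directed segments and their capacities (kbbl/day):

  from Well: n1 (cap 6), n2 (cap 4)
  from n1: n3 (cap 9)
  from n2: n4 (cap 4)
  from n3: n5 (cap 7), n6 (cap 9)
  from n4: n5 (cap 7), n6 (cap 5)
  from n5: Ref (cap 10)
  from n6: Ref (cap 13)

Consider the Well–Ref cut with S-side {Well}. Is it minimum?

Given cut capacity: 6 + 4 = 10.
Augment Well→n1→n3→n5→Ref: bottleneck 6, flow now 6.
Augment Well→n2→n4→n5→Ref: bottleneck 4, flow now 10.
No augmenting path remains; maximum flow = 10.
Cut capacity 10 equals the max flow, so it is a minimum cut.

Yes — it is a minimum cut (capacity 10).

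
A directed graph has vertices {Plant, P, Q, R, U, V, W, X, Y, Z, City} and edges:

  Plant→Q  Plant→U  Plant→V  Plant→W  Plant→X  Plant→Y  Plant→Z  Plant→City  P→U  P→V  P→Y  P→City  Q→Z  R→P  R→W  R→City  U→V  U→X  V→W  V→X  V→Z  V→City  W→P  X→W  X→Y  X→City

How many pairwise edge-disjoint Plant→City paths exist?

Assign every edge capacity 1; by Menger, the answer equals the max flow.
Path Plant→City (+1); total 1.
Path Plant→V→City (+1); total 2.
Path Plant→X→City (+1); total 3.
Path Plant→W→P→City (+1); total 4.
No residual Plant→City path; max flow = 4.
Certifying cut of size 4: {Plant→City, V→City, W→P, X→City}.

4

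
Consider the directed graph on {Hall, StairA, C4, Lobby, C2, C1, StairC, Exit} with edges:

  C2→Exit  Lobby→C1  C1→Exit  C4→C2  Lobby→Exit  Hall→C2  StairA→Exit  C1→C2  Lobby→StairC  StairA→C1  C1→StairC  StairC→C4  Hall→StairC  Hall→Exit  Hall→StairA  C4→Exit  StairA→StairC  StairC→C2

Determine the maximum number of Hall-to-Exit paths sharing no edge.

Assign every edge capacity 1; by Menger, the answer equals the max flow.
Path Hall→Exit (+1); total 1.
Path Hall→StairA→Exit (+1); total 2.
Path Hall→C2→Exit (+1); total 3.
Path Hall→StairC→C4→Exit (+1); total 4.
No residual Hall→Exit path; max flow = 4.
Certifying cut of size 4: {Hall→C2, Hall→Exit, Hall→StairA, Hall→StairC}.

4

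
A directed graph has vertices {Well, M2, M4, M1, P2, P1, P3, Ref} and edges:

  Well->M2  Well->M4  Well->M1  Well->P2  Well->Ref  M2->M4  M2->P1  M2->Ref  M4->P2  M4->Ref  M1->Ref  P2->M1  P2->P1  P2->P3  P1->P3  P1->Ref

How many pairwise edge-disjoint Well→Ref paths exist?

Assign every edge capacity 1; by Menger, the answer equals the max flow.
Path Well→Ref (+1); total 1.
Path Well→M2→Ref (+1); total 2.
Path Well→M4→Ref (+1); total 3.
Path Well→M1→Ref (+1); total 4.
Path Well→P2→P1→Ref (+1); total 5.
No residual Well→Ref path; max flow = 5.
Certifying cut of size 5: {Well→M1, Well→M2, Well→M4, Well→P2, Well→Ref}.

5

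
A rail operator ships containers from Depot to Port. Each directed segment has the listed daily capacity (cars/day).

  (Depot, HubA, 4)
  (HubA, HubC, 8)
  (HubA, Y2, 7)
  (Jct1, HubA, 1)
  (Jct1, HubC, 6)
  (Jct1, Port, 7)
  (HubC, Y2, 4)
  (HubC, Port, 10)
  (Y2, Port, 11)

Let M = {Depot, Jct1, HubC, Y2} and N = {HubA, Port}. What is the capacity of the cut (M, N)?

33

Edges leaving {Depot, Jct1, HubC, Y2}: Depot→HubA (4), Jct1→HubA (1), Jct1→Port (7), HubC→Port (10), Y2→Port (11).
Cut capacity = 4 + 1 + 7 + 10 + 11 = 33.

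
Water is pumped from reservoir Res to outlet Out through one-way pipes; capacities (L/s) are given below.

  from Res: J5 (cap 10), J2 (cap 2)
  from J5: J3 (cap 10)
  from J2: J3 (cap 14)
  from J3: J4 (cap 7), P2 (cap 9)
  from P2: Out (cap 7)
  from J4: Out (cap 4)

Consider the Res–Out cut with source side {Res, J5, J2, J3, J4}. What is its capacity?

Edges leaving {Res, J5, J2, J3, J4}: J3→P2 (9), J4→Out (4).
Cut capacity = 9 + 4 = 13.

13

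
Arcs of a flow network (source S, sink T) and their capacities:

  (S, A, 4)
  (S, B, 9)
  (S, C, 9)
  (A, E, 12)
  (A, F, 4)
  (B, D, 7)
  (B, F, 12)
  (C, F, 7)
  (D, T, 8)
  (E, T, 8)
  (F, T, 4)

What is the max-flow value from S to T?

15

Augment S→A→E→T: bottleneck 4, flow now 4.
Augment S→B→D→T: bottleneck 7, flow now 11.
Augment S→B→F→T: bottleneck 2, flow now 13.
Augment S→C→F→T: bottleneck 2, flow now 15.
No augmenting path remains; maximum flow = 15.
In the residual graph, reachable from S: {S, B, C, F}.
Min-cut edges: S→A (4), B→D (7), F→T (4); capacity 4 + 7 + 4 = 15.
This cut is saturated, so no flow can exceed 15.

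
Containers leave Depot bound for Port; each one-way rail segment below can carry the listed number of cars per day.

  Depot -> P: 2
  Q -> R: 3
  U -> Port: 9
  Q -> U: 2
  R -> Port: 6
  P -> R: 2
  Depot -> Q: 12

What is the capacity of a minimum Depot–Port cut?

Augment Depot→P→R→Port: bottleneck 2, flow now 2.
Augment Depot→Q→R→Port: bottleneck 3, flow now 5.
Augment Depot→Q→U→Port: bottleneck 2, flow now 7.
No augmenting path remains; maximum flow = 7.
By max-flow min-cut, the minimum cut capacity equals the max flow.
In the residual graph, reachable from Depot: {Depot, Q}.
Min-cut edges: Depot→P (2), Q→R (3), Q→U (2); capacity 2 + 3 + 2 = 7.

7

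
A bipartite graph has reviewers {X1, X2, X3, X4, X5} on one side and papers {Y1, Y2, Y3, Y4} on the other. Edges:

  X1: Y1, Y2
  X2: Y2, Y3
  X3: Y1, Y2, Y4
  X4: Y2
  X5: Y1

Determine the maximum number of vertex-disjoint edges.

4

Unit-capacity flow: source→left, listed edges, right→sink; max matching = max flow.
Augmenting path X1→Y1 (+1); matched 1.
Augmenting path X2→Y2 (+1); matched 2.
Augmenting path X3→Y4 (+1); matched 3.
Augmenting path X4→Y2→X2→Y3 (+1); matched 4.
No augmenting path remains; maximum matching = 4.
König certificate: {X2, X3, Y1, Y2} is a vertex cover of size 4 (every listed pair touches it), so no matching can be larger.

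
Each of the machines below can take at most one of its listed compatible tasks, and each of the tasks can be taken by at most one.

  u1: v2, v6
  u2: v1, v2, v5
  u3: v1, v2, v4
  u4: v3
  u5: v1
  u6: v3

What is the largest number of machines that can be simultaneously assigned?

Unit-capacity flow: source→left, listed edges, right→sink; max matching = max flow.
Augmenting path u1→v2 (+1); matched 1.
Augmenting path u2→v1 (+1); matched 2.
Augmenting path u3→v4 (+1); matched 3.
Augmenting path u4→v3 (+1); matched 4.
Augmenting path u5→v1→u2→v5 (+1); matched 5.
No augmenting path remains; maximum matching = 5.
König certificate: {u1, u2, u3, u5, v3} is a vertex cover of size 5 (every listed pair touches it), so no matching can be larger.

5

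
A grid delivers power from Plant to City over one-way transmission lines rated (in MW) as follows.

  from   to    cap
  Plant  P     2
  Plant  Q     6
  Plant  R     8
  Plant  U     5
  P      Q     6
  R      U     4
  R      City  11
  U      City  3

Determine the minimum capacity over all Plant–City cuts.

Augment Plant→R→City: bottleneck 8, flow now 8.
Augment Plant→U→City: bottleneck 3, flow now 11.
No augmenting path remains; maximum flow = 11.
By max-flow min-cut, the minimum cut capacity equals the max flow.
In the residual graph, reachable from Plant: {Plant, P, Q, U}.
Min-cut edges: Plant→R (8), U→City (3); capacity 8 + 3 = 11.

11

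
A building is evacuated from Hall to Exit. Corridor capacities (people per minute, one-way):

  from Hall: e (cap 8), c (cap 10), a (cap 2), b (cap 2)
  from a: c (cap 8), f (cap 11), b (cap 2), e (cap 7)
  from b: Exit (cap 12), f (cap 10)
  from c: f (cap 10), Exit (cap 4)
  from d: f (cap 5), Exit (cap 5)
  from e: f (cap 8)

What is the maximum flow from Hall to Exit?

8

Augment Hall→b→Exit: bottleneck 2, flow now 2.
Augment Hall→c→Exit: bottleneck 4, flow now 6.
Augment Hall→a→b→Exit: bottleneck 2, flow now 8.
No augmenting path remains; maximum flow = 8.
In the residual graph, reachable from Hall: {Hall, c, e, f}.
Min-cut edges: Hall→a (2), Hall→b (2), c→Exit (4); capacity 2 + 2 + 4 = 8.
This cut is saturated, so no flow can exceed 8.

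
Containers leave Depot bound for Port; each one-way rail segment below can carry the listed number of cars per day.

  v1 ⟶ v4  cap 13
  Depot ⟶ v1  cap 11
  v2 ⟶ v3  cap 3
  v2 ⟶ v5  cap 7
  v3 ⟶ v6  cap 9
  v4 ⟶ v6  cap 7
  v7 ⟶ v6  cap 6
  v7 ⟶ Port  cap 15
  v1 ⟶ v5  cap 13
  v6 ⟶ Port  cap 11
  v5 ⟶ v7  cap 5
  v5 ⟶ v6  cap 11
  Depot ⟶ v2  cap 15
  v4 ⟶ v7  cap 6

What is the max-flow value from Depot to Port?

Augment Depot→v1→v4→v6→Port: bottleneck 7, flow now 7.
Augment Depot→v1→v4→v7→Port: bottleneck 4, flow now 11.
Augment Depot→v2→v3→v6→Port: bottleneck 3, flow now 14.
Augment Depot→v2→v5→v6→Port: bottleneck 1, flow now 15.
Augment Depot→v2→v5→v7→Port: bottleneck 5, flow now 20.
Augment Depot→v2→v5→v6→v4→v7→Port: bottleneck 1, flow now 21. (uses reverse residual edge)
No augmenting path remains; maximum flow = 21.
In the residual graph, reachable from Depot: {Depot, v2}.
Min-cut edges: Depot→v1 (11), v2→v3 (3), v2→v5 (7); capacity 11 + 3 + 7 = 21.
This cut is saturated, so no flow can exceed 21.

21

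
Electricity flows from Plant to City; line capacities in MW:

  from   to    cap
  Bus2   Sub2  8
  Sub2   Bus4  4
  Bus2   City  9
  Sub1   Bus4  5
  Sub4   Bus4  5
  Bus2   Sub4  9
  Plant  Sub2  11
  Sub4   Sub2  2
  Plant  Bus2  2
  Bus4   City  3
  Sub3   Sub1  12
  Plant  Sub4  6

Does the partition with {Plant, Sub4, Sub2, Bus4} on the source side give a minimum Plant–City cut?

Yes — it is a minimum cut (capacity 5).

Given cut capacity: 2 + 3 = 5.
Augment Plant→Bus2→City: bottleneck 2, flow now 2.
Augment Plant→Sub4→Bus4→City: bottleneck 3, flow now 5.
No augmenting path remains; maximum flow = 5.
Cut capacity 5 equals the max flow, so it is a minimum cut.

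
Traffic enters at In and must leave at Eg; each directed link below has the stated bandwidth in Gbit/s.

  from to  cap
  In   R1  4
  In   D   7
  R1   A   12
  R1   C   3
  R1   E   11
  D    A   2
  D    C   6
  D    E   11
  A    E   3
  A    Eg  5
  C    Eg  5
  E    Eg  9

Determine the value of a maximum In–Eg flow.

11

Augment In→R1→A→Eg: bottleneck 4, flow now 4.
Augment In→D→A→Eg: bottleneck 1, flow now 5.
Augment In→D→C→Eg: bottleneck 5, flow now 10.
Augment In→D→E→Eg: bottleneck 1, flow now 11.
No augmenting path remains; maximum flow = 11.
In the residual graph, reachable from In: {In}.
Min-cut edges: In→R1 (4), In→D (7); capacity 4 + 7 = 11.
This cut is saturated, so no flow can exceed 11.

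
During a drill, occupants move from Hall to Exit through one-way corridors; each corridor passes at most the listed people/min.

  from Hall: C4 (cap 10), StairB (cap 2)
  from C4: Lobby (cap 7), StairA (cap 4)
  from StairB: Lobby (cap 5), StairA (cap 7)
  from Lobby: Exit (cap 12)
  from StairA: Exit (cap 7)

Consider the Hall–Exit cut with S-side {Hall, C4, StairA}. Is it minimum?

No — its capacity is 16, but the minimum cut has capacity 12.

Given cut capacity: 2 + 7 + 7 = 16.
Augment Hall→C4→Lobby→Exit: bottleneck 7, flow now 7.
Augment Hall→C4→StairA→Exit: bottleneck 3, flow now 10.
Augment Hall→StairB→Lobby→Exit: bottleneck 2, flow now 12.
No augmenting path remains; maximum flow = 12.
In the residual graph, reachable from Hall: {Hall}.
Min-cut edges: Hall→C4 (10), Hall→StairB (2); capacity 10 + 2 = 12.
Cut capacity 16 exceeds the max flow 12, so it is not minimum.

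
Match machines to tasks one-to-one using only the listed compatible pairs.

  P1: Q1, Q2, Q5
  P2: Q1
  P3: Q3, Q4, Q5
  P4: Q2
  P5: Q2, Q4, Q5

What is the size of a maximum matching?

Unit-capacity flow: source→left, listed edges, right→sink; max matching = max flow.
Augmenting path P1→Q1 (+1); matched 1.
Augmenting path P3→Q3 (+1); matched 2.
Augmenting path P4→Q2 (+1); matched 3.
Augmenting path P5→Q4 (+1); matched 4.
Augmenting path P2→Q1→P1→Q5 (+1); matched 5.
No augmenting path remains; maximum matching = 5.
König certificate: {P1, P2, P3, P4, P5} is a vertex cover of size 5 (every listed pair touches it), so no matching can be larger.

5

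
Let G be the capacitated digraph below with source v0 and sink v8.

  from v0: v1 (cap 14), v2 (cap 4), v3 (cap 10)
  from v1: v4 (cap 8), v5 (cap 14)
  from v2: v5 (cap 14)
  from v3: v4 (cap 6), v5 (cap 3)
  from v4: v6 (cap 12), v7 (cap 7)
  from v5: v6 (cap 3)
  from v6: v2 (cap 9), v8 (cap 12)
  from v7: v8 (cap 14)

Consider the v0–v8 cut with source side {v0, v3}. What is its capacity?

27

Edges leaving {v0, v3}: v0→v1 (14), v0→v2 (4), v3→v4 (6), v3→v5 (3).
Cut capacity = 14 + 4 + 6 + 3 = 27.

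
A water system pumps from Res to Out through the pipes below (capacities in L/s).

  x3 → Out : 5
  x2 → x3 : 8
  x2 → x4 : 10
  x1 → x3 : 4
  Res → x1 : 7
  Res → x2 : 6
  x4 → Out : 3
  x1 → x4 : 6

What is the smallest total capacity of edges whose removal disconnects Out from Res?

8

Augment Res→x1→x3→Out: bottleneck 4, flow now 4.
Augment Res→x1→x4→Out: bottleneck 3, flow now 7.
Augment Res→x2→x3→Out: bottleneck 1, flow now 8.
No augmenting path remains; maximum flow = 8.
By max-flow min-cut, the minimum cut capacity equals the max flow.
In the residual graph, reachable from Res: {Res, x1, x2, x3, x4}.
Min-cut edges: x3→Out (5), x4→Out (3); capacity 5 + 3 = 8.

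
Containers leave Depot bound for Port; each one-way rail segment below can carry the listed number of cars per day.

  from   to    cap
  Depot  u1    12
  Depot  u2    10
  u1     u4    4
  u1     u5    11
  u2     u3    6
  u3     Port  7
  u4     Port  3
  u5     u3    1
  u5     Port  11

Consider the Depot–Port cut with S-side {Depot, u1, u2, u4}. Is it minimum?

Given cut capacity: 11 + 6 + 3 = 20.
Augment Depot→u1→u4→Port: bottleneck 3, flow now 3.
Augment Depot→u1→u5→Port: bottleneck 9, flow now 12.
Augment Depot→u2→u3→Port: bottleneck 6, flow now 18.
No augmenting path remains; maximum flow = 18.
In the residual graph, reachable from Depot: {Depot, u2}.
Min-cut edges: Depot→u1 (12), u2→u3 (6); capacity 12 + 6 = 18.
Cut capacity 20 exceeds the max flow 18, so it is not minimum.

No — its capacity is 20, but the minimum cut has capacity 18.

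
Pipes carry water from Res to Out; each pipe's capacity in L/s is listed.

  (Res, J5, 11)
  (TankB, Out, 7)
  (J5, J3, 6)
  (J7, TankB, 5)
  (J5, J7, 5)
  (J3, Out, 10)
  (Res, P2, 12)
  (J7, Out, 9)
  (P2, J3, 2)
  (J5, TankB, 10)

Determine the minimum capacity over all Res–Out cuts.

Augment Res→P2→J3→Out: bottleneck 2, flow now 2.
Augment Res→J5→J7→Out: bottleneck 5, flow now 7.
Augment Res→J5→TankB→Out: bottleneck 6, flow now 13.
No augmenting path remains; maximum flow = 13.
By max-flow min-cut, the minimum cut capacity equals the max flow.
In the residual graph, reachable from Res: {Res, P2}.
Min-cut edges: Res→J5 (11), P2→J3 (2); capacity 11 + 2 = 13.

13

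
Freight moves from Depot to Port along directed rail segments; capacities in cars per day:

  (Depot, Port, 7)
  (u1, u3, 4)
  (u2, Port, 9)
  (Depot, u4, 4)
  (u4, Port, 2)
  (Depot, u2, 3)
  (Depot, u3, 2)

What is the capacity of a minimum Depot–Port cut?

Augment Depot→Port: bottleneck 7, flow now 7.
Augment Depot→u2→Port: bottleneck 3, flow now 10.
Augment Depot→u4→Port: bottleneck 2, flow now 12.
No augmenting path remains; maximum flow = 12.
By max-flow min-cut, the minimum cut capacity equals the max flow.
In the residual graph, reachable from Depot: {Depot, u3, u4}.
Min-cut edges: Depot→u2 (3), Depot→Port (7), u4→Port (2); capacity 3 + 7 + 2 = 12.

12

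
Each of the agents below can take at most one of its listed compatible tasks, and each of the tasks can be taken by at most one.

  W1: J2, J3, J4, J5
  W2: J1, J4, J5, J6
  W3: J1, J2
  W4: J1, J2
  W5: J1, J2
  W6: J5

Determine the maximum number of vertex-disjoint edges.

5

Unit-capacity flow: source→left, listed edges, right→sink; max matching = max flow.
Augmenting path W1→J2 (+1); matched 1.
Augmenting path W2→J1 (+1); matched 2.
Augmenting path W6→J5 (+1); matched 3.
Augmenting path W3→J1→W2→J4 (+1); matched 4.
Augmenting path W4→J2→W1→J3 (+1); matched 5.
No augmenting path remains; maximum matching = 5.
König certificate: {W1, W2, W6, J1, J2} is a vertex cover of size 5 (every listed pair touches it), so no matching can be larger.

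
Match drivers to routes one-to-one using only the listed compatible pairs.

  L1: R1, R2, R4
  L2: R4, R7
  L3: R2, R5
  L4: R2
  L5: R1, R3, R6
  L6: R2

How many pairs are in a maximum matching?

5

Unit-capacity flow: source→left, listed edges, right→sink; max matching = max flow.
Augmenting path L1→R1 (+1); matched 1.
Augmenting path L2→R4 (+1); matched 2.
Augmenting path L3→R2 (+1); matched 3.
Augmenting path L5→R3 (+1); matched 4.
Augmenting path L4→R2→L3→R5 (+1); matched 5.
No augmenting path remains; maximum matching = 5.
König certificate: {L1, L2, L3, L5, R2} is a vertex cover of size 5 (every listed pair touches it), so no matching can be larger.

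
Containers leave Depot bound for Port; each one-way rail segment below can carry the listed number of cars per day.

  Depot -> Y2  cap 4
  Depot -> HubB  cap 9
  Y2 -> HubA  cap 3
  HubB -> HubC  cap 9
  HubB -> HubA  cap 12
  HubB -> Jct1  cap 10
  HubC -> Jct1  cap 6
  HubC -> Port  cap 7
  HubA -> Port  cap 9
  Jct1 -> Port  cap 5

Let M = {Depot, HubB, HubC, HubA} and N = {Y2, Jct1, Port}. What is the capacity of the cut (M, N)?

Edges leaving {Depot, HubB, HubC, HubA}: Depot→Y2 (4), HubB→Jct1 (10), HubC→Jct1 (6), HubC→Port (7), HubA→Port (9).
Cut capacity = 4 + 10 + 6 + 7 + 9 = 36.

36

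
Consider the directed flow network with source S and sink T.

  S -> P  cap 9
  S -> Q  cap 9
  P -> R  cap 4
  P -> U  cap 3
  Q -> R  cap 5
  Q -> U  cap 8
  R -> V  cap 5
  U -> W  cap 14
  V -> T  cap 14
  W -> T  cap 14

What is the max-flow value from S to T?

Augment S→P→R→V→T: bottleneck 4, flow now 4.
Augment S→P→U→W→T: bottleneck 3, flow now 7.
Augment S→Q→R→V→T: bottleneck 1, flow now 8.
Augment S→Q→U→W→T: bottleneck 8, flow now 16.
No augmenting path remains; maximum flow = 16.
In the residual graph, reachable from S: {S, P}.
Min-cut edges: S→Q (9), P→R (4), P→U (3); capacity 9 + 4 + 3 = 16.
This cut is saturated, so no flow can exceed 16.

16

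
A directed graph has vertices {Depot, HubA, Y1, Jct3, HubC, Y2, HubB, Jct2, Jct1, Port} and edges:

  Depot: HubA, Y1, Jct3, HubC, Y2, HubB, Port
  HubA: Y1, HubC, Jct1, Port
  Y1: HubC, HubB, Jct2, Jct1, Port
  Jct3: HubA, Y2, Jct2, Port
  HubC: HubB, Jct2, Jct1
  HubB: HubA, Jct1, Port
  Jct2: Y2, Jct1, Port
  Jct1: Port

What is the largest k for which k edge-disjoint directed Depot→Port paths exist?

Assign every edge capacity 1; by Menger, the answer equals the max flow.
Path Depot→Port (+1); total 1.
Path Depot→HubA→Port (+1); total 2.
Path Depot→Y1→Port (+1); total 3.
Path Depot→Jct3→Port (+1); total 4.
Path Depot→HubB→Port (+1); total 5.
Path Depot→HubC→Jct2→Port (+1); total 6.
No residual Depot→Port path; max flow = 6.
Certifying cut of size 6: {Depot→HubA, Depot→HubB, Depot→HubC, Depot→Jct3, Depot→Port, Depot→Y1}.

6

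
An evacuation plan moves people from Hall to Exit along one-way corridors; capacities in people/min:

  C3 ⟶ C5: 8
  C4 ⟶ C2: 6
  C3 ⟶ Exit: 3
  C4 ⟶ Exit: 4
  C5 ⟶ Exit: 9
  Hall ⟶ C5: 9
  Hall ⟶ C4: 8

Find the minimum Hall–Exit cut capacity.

13

Augment Hall→C5→Exit: bottleneck 9, flow now 9.
Augment Hall→C4→Exit: bottleneck 4, flow now 13.
No augmenting path remains; maximum flow = 13.
By max-flow min-cut, the minimum cut capacity equals the max flow.
In the residual graph, reachable from Hall: {Hall, C4, C2}.
Min-cut edges: Hall→C5 (9), C4→Exit (4); capacity 9 + 4 = 13.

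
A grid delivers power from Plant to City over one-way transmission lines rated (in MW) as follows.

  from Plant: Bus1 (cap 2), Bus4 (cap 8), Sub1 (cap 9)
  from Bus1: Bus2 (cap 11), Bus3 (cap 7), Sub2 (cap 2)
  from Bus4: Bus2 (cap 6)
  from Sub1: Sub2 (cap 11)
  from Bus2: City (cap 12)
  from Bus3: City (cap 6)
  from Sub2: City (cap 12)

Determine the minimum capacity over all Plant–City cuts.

Augment Plant→Bus1→Bus2→City: bottleneck 2, flow now 2.
Augment Plant→Bus4→Bus2→City: bottleneck 6, flow now 8.
Augment Plant→Sub1→Sub2→City: bottleneck 9, flow now 17.
No augmenting path remains; maximum flow = 17.
By max-flow min-cut, the minimum cut capacity equals the max flow.
In the residual graph, reachable from Plant: {Plant, Bus4}.
Min-cut edges: Plant→Bus1 (2), Plant→Sub1 (9), Bus4→Bus2 (6); capacity 2 + 9 + 6 = 17.

17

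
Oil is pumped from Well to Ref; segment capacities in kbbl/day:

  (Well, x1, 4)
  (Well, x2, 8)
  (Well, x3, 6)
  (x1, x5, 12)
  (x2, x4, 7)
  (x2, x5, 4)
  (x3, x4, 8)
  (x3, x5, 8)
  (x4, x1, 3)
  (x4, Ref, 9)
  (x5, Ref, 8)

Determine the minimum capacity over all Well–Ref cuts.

Augment Well→x1→x5→Ref: bottleneck 4, flow now 4.
Augment Well→x2→x4→Ref: bottleneck 7, flow now 11.
Augment Well→x2→x5→Ref: bottleneck 1, flow now 12.
Augment Well→x3→x4→Ref: bottleneck 2, flow now 14.
Augment Well→x3→x5→Ref: bottleneck 3, flow now 17.
No augmenting path remains; maximum flow = 17.
By max-flow min-cut, the minimum cut capacity equals the max flow.
In the residual graph, reachable from Well: {Well, x1, x2, x3, x4, x5}.
Min-cut edges: x4→Ref (9), x5→Ref (8); capacity 9 + 8 = 17.

17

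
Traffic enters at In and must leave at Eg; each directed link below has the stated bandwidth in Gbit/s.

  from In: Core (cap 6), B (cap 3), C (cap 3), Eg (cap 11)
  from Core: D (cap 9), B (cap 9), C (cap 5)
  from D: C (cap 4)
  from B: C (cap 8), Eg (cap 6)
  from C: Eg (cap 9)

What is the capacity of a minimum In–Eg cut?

Augment In→Eg: bottleneck 11, flow now 11.
Augment In→B→Eg: bottleneck 3, flow now 14.
Augment In→C→Eg: bottleneck 3, flow now 17.
Augment In→Core→B→Eg: bottleneck 3, flow now 20.
Augment In→Core→C→Eg: bottleneck 3, flow now 23.
No augmenting path remains; maximum flow = 23.
By max-flow min-cut, the minimum cut capacity equals the max flow.
In the residual graph, reachable from In: {In}.
Min-cut edges: In→Core (6), In→B (3), In→C (3), In→Eg (11); capacity 6 + 3 + 3 + 11 = 23.

23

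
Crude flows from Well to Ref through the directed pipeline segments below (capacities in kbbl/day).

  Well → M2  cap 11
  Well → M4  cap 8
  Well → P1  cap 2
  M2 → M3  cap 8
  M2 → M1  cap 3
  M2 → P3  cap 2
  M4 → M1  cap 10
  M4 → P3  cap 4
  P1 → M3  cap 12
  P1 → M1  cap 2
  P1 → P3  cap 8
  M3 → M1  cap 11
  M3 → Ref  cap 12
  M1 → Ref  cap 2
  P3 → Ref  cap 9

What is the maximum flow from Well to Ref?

18

Augment Well→M2→M3→Ref: bottleneck 8, flow now 8.
Augment Well→M2→M1→Ref: bottleneck 2, flow now 10.
Augment Well→M2→P3→Ref: bottleneck 1, flow now 11.
Augment Well→M4→P3→Ref: bottleneck 4, flow now 15.
Augment Well→P1→M3→Ref: bottleneck 2, flow now 17.
Augment Well→M4→M1→M2→P3→Ref: bottleneck 1, flow now 18. (uses reverse residual edge)
No augmenting path remains; maximum flow = 18.
In the residual graph, reachable from Well: {Well, M2, M4, M1}.
Min-cut edges: Well→P1 (2), M2→M3 (8), M2→P3 (2), M4→P3 (4), M1→Ref (2); capacity 2 + 8 + 2 + 4 + 2 = 18.
This cut is saturated, so no flow can exceed 18.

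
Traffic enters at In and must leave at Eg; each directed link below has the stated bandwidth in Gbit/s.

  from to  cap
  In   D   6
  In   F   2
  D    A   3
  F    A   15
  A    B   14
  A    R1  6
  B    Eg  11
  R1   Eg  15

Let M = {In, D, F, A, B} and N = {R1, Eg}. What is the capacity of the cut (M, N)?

Edges leaving {In, D, F, A, B}: A→R1 (6), B→Eg (11).
Cut capacity = 6 + 11 = 17.

17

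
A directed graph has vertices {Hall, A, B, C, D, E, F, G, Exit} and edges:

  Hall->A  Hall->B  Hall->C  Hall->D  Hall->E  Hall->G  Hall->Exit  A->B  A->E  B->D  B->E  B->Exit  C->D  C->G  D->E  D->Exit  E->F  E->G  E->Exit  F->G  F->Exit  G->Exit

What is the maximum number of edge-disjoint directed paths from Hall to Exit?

6

Assign every edge capacity 1; by Menger, the answer equals the max flow.
Path Hall→Exit (+1); total 1.
Path Hall→B→Exit (+1); total 2.
Path Hall→D→Exit (+1); total 3.
Path Hall→E→Exit (+1); total 4.
Path Hall→G→Exit (+1); total 5.
Path Hall→A→E→F→Exit (+1); total 6.
No residual Hall→Exit path; max flow = 6.
Certifying cut of size 6: {B→Exit, D→Exit, E→Exit, E→F, G→Exit, Hall→Exit}.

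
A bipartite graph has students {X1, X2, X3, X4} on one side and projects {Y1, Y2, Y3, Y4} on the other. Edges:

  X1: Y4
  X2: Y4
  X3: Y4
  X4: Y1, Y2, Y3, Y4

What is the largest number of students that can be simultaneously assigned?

2

Unit-capacity flow: source→left, listed edges, right→sink; max matching = max flow.
Augmenting path X1→Y4 (+1); matched 1.
Augmenting path X4→Y1 (+1); matched 2.
No augmenting path remains; maximum matching = 2.
König certificate: {X4, Y4} is a vertex cover of size 2 (every listed pair touches it), so no matching can be larger.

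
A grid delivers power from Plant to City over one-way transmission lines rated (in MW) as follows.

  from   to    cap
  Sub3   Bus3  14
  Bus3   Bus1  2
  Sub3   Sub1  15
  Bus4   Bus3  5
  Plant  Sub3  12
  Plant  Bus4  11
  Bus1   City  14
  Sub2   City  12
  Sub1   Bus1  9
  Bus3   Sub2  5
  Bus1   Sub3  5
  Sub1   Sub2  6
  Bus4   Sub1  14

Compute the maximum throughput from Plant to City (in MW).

Augment Plant→Bus4→Bus3→Sub2→City: bottleneck 5, flow now 5.
Augment Plant→Bus4→Sub1→Sub2→City: bottleneck 6, flow now 11.
Augment Plant→Sub3→Bus3→Bus1→City: bottleneck 2, flow now 13.
Augment Plant→Sub3→Sub1→Bus1→City: bottleneck 9, flow now 22.
No augmenting path remains; maximum flow = 22.
In the residual graph, reachable from Plant: {Plant, Bus4, Sub3, Bus3, Sub1}.
Min-cut edges: Bus3→Sub2 (5), Bus3→Bus1 (2), Sub1→Sub2 (6), Sub1→Bus1 (9); capacity 5 + 2 + 6 + 9 = 22.
This cut is saturated, so no flow can exceed 22.

22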